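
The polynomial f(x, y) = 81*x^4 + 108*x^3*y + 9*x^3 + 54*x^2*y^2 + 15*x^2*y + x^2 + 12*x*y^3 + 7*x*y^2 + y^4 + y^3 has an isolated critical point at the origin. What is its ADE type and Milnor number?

Type A_{2}, Milnor number mu = 2.

The Hessian of f at 0 has rank 1. Corank 1: A-series; mu = 2 gives A_2.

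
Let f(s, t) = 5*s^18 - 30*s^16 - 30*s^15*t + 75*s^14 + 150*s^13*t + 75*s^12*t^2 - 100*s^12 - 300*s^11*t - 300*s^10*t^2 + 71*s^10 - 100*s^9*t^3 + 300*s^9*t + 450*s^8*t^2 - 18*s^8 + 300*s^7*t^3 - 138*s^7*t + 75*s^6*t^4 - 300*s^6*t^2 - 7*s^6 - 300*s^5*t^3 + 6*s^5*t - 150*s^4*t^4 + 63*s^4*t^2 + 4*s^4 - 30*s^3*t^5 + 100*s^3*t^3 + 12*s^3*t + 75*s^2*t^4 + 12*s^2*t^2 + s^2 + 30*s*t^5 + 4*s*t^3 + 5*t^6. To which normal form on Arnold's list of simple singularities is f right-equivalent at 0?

A_{5}

The Hessian of f at 0 has rank 1. Corank 1: A-series; mu = 5 gives A_5.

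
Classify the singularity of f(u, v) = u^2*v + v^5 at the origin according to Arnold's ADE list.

The Hessian of f at 0 is [[0, 0], [0, 0]] with rank 0, so corank 2. A Groebner basis of the Jacobian ideal J(f) in C{u,v} is {u^2/5 + v^4, u^3, u*v}; counting standard monomials gives mu = 6. Corank 2; j^3 = u^2*v has shape L^2 M (L != M), so D-series; mu = 6 gives D_6.

D_6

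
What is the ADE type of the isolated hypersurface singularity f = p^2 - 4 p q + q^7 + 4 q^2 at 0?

A6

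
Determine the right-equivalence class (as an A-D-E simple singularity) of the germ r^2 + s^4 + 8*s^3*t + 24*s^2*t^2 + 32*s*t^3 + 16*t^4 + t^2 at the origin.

A_{3}

The Hessian of f at 0 is [[0, 0, 0], [0, 2, 0], [0, 0, 2]] with rank 2, so corank 1. A Groebner basis of the Jacobian ideal J(f) in C{s,t,r} is {s^3, t, r}; counting standard monomials gives mu = 3. Corank 1: A-series; mu = 3 gives A_3.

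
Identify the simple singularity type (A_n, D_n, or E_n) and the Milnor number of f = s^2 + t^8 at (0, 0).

Type A_7, Milnor number mu = 7.

The Hessian of f at 0 is [[2, 0], [0, 0]] with rank 1, so corank 1. A Groebner basis of the Jacobian ideal J(f) in C{s,t} is {t^7, s}; counting standard monomials gives mu = 7. Corank 1: A-series; mu = 7 gives A_7.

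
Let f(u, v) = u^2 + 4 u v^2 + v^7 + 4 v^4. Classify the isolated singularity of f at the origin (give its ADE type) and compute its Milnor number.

Type A_{6}, Milnor number mu = 6.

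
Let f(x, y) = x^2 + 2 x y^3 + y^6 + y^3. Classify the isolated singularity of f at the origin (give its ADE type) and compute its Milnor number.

Type A2, Milnor number mu = 2.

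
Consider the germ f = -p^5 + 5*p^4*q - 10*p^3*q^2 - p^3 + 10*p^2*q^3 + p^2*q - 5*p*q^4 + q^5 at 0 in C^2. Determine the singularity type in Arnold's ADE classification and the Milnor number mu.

Type D_6, Milnor number mu = 6.

The Hessian of f at 0 has rank 0. Corank 2; j^3 = -p^2*(p - q) has shape L^2 M (L != M), so D-series; mu = 6 gives D_6.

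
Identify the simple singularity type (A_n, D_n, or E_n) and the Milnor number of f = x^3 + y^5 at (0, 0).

Type E8, Milnor number mu = 8.

The Hessian of f at 0 has rank 0. Corank 2; j^3 = x^3 is a perfect cube, so E-series; the 5-jet and mu = 8 give E_8.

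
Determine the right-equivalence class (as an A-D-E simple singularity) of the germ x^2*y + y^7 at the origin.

The Hessian of f at 0 has rank 0. Corank 2; j^3 = x^2*y has shape L^2 M (L != M), so D-series; mu = 8 gives D_8.

D_8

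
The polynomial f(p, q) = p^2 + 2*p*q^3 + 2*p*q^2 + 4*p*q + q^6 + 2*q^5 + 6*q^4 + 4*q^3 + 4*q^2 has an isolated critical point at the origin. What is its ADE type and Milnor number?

The Hessian of f at 0 has rank 1. Corank 1: A-series; mu = 3 gives A_3.

Type A_{3}, Milnor number mu = 3.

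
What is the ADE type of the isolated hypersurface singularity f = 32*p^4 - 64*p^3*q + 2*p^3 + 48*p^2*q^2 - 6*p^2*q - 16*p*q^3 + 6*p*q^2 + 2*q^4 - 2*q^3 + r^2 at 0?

The Hessian of f at 0 has rank 1. Corank 2; j^3 = 2*(p - q)^3 is a perfect cube, so E-series; the 4-jet and mu = 6 give E_6.

E6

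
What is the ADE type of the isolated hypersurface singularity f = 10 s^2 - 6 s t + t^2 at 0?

A_{1}

The Hessian of f at 0 has rank 2. Corank 0: nondegenerate Morse point, so A_1.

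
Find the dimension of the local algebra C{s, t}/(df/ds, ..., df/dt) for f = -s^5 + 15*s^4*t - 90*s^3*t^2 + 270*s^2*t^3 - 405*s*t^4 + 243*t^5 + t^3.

8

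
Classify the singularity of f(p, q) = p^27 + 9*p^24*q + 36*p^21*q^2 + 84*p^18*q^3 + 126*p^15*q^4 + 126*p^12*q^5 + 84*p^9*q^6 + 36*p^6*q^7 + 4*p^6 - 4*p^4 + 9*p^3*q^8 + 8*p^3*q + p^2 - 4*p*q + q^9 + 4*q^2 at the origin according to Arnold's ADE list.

A_{8}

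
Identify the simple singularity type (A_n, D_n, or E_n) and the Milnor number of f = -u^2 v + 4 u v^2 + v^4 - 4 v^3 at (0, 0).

Type D5, Milnor number mu = 5.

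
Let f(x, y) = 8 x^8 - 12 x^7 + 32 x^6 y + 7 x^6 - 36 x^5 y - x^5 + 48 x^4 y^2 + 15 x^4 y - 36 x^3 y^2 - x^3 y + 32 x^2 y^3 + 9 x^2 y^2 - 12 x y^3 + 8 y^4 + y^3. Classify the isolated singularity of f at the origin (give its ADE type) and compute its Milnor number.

Type E_{7}, Milnor number mu = 7.

The Hessian of f at 0 is [[0, 0], [0, 0]] with rank 0, so corank 2. A Groebner basis of the Jacobian ideal J(f) in C{x,y} is {x^3 - 27*x*y^2 - 3*y^2, x^2*y - x*y^2, y^3}; counting standard monomials gives mu = 7. Corank 2; j^3 = y^3 is a perfect cube, so E-series; the 4-jet and mu = 7 give E_7.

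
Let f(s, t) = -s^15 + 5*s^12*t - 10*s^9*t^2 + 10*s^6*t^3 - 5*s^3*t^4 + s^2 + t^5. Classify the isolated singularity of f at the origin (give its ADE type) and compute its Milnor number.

Type A_{4}, Milnor number mu = 4.

The Hessian of f at 0 has rank 1. Corank 1: A-series; mu = 4 gives A_4.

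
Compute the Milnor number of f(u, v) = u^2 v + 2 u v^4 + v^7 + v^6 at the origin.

7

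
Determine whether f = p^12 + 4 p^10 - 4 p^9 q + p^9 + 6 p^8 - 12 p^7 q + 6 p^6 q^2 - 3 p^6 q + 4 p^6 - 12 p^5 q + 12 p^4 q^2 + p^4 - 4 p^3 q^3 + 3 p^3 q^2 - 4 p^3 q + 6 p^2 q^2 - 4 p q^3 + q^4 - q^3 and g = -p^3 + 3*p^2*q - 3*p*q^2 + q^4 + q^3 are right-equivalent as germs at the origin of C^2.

Yes.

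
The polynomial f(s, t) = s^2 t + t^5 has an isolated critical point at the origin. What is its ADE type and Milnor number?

Type D6, Milnor number mu = 6.

The Hessian of f at 0 has rank 0. Corank 2; j^3 = s^2*t has shape L^2 M (L != M), so D-series; mu = 6 gives D_6.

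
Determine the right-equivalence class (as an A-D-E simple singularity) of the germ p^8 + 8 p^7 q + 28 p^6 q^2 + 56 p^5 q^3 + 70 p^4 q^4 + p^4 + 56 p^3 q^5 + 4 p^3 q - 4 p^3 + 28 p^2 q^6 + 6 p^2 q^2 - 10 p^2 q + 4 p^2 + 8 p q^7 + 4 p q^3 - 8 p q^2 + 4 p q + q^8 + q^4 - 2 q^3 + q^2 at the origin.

The Hessian of f at 0 is [[8, 4], [4, 2]] with rank 1, so corank 1. A Groebner basis of the Jacobian ideal J(f) in C{p,q} is {p*q^3 + 88*p*q^2 - 368*p*q + 320*p + 70*q^3 - 224*q^2 + 160*q, -112*p*q^2 + 448*p*q - 384*p + q^4 - 88*q^3 + 272*q^2 - 192*q, p^2 + 2*p*q - 2*p + q^2 - q}; counting standard monomials gives mu = 7. Corank 1: A-series; mu = 7 gives A_7.

A_{7}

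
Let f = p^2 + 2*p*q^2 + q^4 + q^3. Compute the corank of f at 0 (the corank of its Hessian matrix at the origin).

Hessian at 0 has rank 1.

1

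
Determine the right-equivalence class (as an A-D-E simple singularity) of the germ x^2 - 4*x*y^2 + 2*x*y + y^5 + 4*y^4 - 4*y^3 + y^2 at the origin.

The Hessian of f at 0 has rank 1. Corank 1: A-series; mu = 4 gives A_4.

A4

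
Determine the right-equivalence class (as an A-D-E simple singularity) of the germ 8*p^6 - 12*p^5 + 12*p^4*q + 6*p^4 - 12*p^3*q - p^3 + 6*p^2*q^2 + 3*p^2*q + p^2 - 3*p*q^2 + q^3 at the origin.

A_{2}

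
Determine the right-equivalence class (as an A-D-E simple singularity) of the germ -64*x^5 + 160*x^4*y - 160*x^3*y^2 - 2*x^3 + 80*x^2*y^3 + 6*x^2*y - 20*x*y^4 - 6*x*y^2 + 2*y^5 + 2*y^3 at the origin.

E_{8}

The Hessian of f at 0 has rank 0. Corank 2; j^3 = -2*(x - y)^3 is a perfect cube, so E-series; the 5-jet and mu = 8 give E_8.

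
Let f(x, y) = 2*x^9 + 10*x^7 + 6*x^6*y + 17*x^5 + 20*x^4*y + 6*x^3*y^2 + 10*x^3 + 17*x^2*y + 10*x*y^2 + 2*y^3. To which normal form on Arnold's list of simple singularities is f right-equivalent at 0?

The Hessian of f at 0 is [[0, 0], [0, 0]] with rank 0, so corank 2. A Groebner basis of the Jacobian ideal J(f) in C{x,y} is {y^3, x^2 - 2*y^2/11, x*y + 5*y^2/11}; counting standard monomials gives mu = 4. Corank 2; j^3 = (2*x + y)*(5*x^2 + 6*x*y + 2*y^2) splits into three distinct lines over C (the quadratic factor has nonzero discriminant), so D_4.

D_{4}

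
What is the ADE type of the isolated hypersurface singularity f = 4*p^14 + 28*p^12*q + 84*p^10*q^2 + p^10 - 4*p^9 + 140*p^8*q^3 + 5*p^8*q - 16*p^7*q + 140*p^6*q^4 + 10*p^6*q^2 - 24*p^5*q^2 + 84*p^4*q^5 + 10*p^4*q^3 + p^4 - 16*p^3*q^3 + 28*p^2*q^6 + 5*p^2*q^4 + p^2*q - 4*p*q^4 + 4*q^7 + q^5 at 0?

D_6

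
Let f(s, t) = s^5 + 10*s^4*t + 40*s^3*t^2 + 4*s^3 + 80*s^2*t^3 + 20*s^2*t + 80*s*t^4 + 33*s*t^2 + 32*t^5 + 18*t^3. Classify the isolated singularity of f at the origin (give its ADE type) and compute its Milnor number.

Type D6, Milnor number mu = 6.

The Hessian of f at 0 has rank 0. Corank 2; j^3 = (s + 2*t)*(2*s + 3*t)^2 has shape L^2 M (L != M), so D-series; mu = 6 gives D_6.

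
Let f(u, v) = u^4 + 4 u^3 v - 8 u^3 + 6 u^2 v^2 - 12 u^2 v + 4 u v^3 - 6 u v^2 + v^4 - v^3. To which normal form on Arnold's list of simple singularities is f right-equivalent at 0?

The Hessian of f at 0 has rank 0. Corank 2; j^3 = -(2*u + v)^3 is a perfect cube, so E-series; the 4-jet and mu = 6 give E_6.

E_6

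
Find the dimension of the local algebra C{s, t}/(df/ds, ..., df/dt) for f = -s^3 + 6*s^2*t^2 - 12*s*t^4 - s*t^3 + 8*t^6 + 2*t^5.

The Hessian of f at 0 is [[0, 0], [0, 0]] with rank 0, so corank 2. A Groebner basis of the Jacobian ideal J(f) in C{s,t} is {-s^2/4 + t^4 - t^3/12, s^3, s^2*t + s^2/12 + t^3/36, -s^2/2 + s*t^2 - t^3/6}; counting standard monomials gives mu = 7. Corank 2; j^3 = -s^3 is a perfect cube, so E-series; the 4-jet and mu = 7 give E_7.

7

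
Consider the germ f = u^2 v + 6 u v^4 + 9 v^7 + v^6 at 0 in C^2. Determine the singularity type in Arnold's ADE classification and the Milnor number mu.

The Hessian of f at 0 is [[0, 0], [0, 0]] with rank 0, so corank 2. A Groebner basis of the Jacobian ideal J(f) in C{u,v} is {u*v/3 + v^4, u^3, u^2*v, -u^2/2 + u*v^2}; counting standard monomials gives mu = 7. Corank 2; j^3 = u^2*v has shape L^2 M (L != M), so D-series; mu = 7 gives D_7.

Type D_7, Milnor number mu = 7.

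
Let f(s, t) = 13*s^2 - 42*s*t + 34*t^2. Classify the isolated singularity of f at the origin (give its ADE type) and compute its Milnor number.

The Hessian of f at 0 has rank 2. Corank 0: nondegenerate Morse point, so A_1.

Type A1, Milnor number mu = 1.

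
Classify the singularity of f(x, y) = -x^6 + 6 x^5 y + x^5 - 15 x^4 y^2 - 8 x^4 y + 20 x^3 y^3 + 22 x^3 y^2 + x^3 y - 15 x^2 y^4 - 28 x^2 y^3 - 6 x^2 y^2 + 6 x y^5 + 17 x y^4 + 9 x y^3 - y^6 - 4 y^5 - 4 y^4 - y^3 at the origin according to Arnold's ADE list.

E_7

The Hessian of f at 0 is [[0, 0], [0, 0]] with rank 0, so corank 2. A Groebner basis of the Jacobian ideal J(f) in C{x,y} is {x^3 + 15*x*y^2 - 3*y^2, x^2*y + x*y^2, y^3}; counting standard monomials gives mu = 7. Corank 2; j^3 = -y^3 is a perfect cube, so E-series; the 4-jet and mu = 7 give E_7.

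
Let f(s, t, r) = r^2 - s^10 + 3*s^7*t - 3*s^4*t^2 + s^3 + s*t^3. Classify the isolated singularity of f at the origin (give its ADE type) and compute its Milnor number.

Type E_{7}, Milnor number mu = 7.

The Hessian of f at 0 has rank 1. Corank 2; j^3 = s^3 is a perfect cube, so E-series; the 4-jet and mu = 7 give E_7.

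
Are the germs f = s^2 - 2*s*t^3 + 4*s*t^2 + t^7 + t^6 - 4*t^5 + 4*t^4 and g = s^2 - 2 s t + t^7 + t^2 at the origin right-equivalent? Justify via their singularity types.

Yes.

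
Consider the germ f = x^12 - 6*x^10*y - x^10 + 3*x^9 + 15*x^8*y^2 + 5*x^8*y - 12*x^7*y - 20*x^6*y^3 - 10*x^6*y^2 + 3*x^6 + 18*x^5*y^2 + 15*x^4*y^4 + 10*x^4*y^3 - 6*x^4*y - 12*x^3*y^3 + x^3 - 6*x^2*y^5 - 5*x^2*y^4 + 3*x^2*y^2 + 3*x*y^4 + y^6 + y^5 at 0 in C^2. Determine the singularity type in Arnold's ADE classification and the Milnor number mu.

Type E_8, Milnor number mu = 8.

The Hessian of f at 0 has rank 0. Corank 2; j^3 = x^3 is a perfect cube, so E-series; the 5-jet and mu = 8 give E_8.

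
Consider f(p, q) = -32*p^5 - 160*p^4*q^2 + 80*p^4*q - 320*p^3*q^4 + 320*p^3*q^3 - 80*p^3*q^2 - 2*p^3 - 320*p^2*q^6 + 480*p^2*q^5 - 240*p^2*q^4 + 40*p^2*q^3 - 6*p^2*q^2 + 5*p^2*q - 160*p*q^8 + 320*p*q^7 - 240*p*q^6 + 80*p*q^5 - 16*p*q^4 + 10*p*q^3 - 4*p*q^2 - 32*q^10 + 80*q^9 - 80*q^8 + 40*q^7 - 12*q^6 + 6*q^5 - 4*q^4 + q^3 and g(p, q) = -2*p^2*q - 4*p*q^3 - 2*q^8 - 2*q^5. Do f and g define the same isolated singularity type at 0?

No.

The Hessian of f at 0 has rank 0. Corank 2; j^3 = -(p - q)^2*(2*p - q) has shape L^2 M (L != M), so D-series; mu = 6 gives D_6. The Hessian of g at 0 has rank 0. Corank 2; j^3 = -2*p^2*q has shape L^2 M (L != M), so D-series; mu = 9 gives D_9. f is D_6 but g is D_9, hence not right-equivalent.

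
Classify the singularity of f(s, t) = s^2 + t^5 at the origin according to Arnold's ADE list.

A_4

The Hessian of f at 0 is [[2, 0], [0, 0]] with rank 1, so corank 1. A Groebner basis of the Jacobian ideal J(f) in C{s,t} is {t^4, s}; counting standard monomials gives mu = 4. Corank 1: A-series; mu = 4 gives A_4.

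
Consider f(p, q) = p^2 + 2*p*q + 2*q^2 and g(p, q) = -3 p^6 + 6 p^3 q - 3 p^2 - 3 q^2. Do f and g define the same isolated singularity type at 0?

The Hessian of f at 0 has rank 2. Corank 0: nondegenerate Morse point, so A_1. The Hessian of g at 0 has rank 2. Corank 0: nondegenerate Morse point, so A_1. Both have type A_1, hence right-equivalent.

Yes.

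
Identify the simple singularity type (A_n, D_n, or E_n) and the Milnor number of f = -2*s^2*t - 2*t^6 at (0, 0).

Type D7, Milnor number mu = 7.

The Hessian of f at 0 is [[0, 0], [0, 0]] with rank 0, so corank 2. A Groebner basis of the Jacobian ideal J(f) in C{s,t} is {s^2/6 + t^5, s^3, s*t}; counting standard monomials gives mu = 7. Corank 2; j^3 = -2*s^2*t has shape L^2 M (L != M), so D-series; mu = 7 gives D_7.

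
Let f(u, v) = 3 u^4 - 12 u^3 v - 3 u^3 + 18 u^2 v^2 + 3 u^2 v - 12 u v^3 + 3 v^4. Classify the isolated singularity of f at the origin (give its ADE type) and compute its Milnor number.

Type D5, Milnor number mu = 5.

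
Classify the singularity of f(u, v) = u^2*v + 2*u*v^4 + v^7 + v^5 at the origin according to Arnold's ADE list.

The Hessian of f at 0 is [[0, 0], [0, 0]] with rank 0, so corank 2. A Groebner basis of the Jacobian ideal J(f) in C{u,v} is {u*v + v^4, u*v^2, u^2 - 5*u*v}; counting standard monomials gives mu = 6. Corank 2; j^3 = u^2*v has shape L^2 M (L != M), so D-series; mu = 6 gives D_6.

D_6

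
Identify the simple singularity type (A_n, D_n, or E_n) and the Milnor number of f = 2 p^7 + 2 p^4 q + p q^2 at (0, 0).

The Hessian of f at 0 is [[0, 0], [0, 0]] with rank 0, so corank 2. A Groebner basis of the Jacobian ideal J(f) in C{p,q} is {p^4 + p*q, p^3*q - q^2/6, p*q^2, q^3}; counting standard monomials gives mu = 8. Corank 2; j^3 = p*q^2 has shape L^2 M (L != M), so D-series; mu = 8 gives D_8.

Type D_{8}, Milnor number mu = 8.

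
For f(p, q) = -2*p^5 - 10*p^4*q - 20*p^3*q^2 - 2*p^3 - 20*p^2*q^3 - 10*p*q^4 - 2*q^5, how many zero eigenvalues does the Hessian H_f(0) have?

2

Hessian at 0 has rank 0.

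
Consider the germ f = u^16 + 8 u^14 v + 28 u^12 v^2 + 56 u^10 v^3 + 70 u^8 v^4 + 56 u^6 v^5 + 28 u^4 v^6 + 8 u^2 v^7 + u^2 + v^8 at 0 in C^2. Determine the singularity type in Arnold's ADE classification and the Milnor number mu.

Type A_7, Milnor number mu = 7.

The Hessian of f at 0 has rank 1. Corank 1: A-series; mu = 7 gives A_7.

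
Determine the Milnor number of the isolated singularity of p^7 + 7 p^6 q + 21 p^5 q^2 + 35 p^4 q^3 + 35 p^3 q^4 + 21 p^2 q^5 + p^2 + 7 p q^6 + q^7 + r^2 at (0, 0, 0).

6

The Hessian of f at 0 is [[2, 0, 0], [0, 0, 0], [0, 0, 2]] with rank 2, so corank 1. A Groebner basis of the Jacobian ideal J(f) in C{p,q,r} is {q^6, p, r}; counting standard monomials gives mu = 6. Corank 1: A-series; mu = 6 gives A_6.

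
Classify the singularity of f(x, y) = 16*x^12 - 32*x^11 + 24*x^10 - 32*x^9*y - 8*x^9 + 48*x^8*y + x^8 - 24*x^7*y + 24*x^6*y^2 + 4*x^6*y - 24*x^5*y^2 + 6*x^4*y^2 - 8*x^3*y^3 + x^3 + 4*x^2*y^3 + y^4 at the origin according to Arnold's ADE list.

E_{6}

The Hessian of f at 0 has rank 0. Corank 2; j^3 = x^3 is a perfect cube, so E-series; the 4-jet and mu = 6 give E_6.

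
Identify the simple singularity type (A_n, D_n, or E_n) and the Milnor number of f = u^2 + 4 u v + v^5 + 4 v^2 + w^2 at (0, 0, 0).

Type A_{4}, Milnor number mu = 4.

The Hessian of f at 0 has rank 2. Corank 1: A-series; mu = 4 gives A_4.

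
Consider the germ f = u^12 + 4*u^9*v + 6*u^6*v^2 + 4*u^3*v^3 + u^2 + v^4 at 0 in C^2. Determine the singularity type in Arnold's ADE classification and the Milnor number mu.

Type A_3, Milnor number mu = 3.

The Hessian of f at 0 has rank 1. Corank 1: A-series; mu = 3 gives A_3.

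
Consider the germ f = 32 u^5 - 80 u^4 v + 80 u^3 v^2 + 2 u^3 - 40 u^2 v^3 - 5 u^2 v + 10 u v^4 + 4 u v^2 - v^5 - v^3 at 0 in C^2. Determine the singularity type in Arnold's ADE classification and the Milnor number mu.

The Hessian of f at 0 is [[0, 0], [0, 0]] with rank 0, so corank 2. A Groebner basis of the Jacobian ideal J(f) in C{u,v} is {-u*v/10 + v^4 + v^2/10, u*v^2 - v^3, u^2 - 3*u*v/2 + v^2/2}; counting standard monomials gives mu = 6. Corank 2; j^3 = (u - v)^2*(2*u - v) has shape L^2 M (L != M), so D-series; mu = 6 gives D_6.

Type D_6, Milnor number mu = 6.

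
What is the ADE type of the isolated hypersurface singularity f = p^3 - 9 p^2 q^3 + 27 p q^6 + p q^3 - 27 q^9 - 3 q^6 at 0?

E_7

The Hessian of f at 0 has rank 0. Corank 2; j^3 = p^3 is a perfect cube, so E-series; the 4-jet and mu = 7 give E_7.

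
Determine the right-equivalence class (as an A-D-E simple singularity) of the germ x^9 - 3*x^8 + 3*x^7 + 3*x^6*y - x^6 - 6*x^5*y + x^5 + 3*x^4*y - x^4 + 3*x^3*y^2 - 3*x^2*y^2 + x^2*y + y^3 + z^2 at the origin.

The Hessian of f at 0 has rank 1. Corank 2; j^3 = y*(x^2 + y^2) splits into three distinct lines over C (the quadratic factor has nonzero discriminant), so D_4.

D4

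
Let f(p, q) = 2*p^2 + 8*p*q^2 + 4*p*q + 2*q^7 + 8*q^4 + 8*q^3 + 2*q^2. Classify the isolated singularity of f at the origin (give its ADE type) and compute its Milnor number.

The Hessian of f at 0 has rank 1. Corank 1: A-series; mu = 6 gives A_6.

Type A_{6}, Milnor number mu = 6.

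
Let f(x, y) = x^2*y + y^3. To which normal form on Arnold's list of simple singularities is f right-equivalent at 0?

D4

The Hessian of f at 0 is [[0, 0], [0, 0]] with rank 0, so corank 2. A Groebner basis of the Jacobian ideal J(f) in C{x,y} is {y^3, x^2 + 3*y^2, x*y}; counting standard monomials gives mu = 4. Corank 2; j^3 = y*(x^2 + y^2) splits into three distinct lines over C (the quadratic factor has nonzero discriminant), so D_4.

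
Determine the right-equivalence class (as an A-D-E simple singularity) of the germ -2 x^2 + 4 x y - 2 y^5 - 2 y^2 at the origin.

The Hessian of f at 0 is [[-4, 4], [4, -4]] with rank 1, so corank 1. A Groebner basis of the Jacobian ideal J(f) in C{x,y} is {y^4, x - y}; counting standard monomials gives mu = 4. Corank 1: A-series; mu = 4 gives A_4.

A4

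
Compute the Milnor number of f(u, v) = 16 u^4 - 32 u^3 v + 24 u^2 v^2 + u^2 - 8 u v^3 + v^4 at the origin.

3

The Hessian of f at 0 is [[2, 0], [0, 0]] with rank 1, so corank 1. A Groebner basis of the Jacobian ideal J(f) in C{u,v} is {v^3, u}; counting standard monomials gives mu = 3. Corank 1: A-series; mu = 3 gives A_3.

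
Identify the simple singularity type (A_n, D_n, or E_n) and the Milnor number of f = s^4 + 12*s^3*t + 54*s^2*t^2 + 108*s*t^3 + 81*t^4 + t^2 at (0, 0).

The Hessian of f at 0 is [[0, 0], [0, 2]] with rank 1, so corank 1. A Groebner basis of the Jacobian ideal J(f) in C{s,t} is {s^3, t}; counting standard monomials gives mu = 3. Corank 1: A-series; mu = 3 gives A_3.

Type A3, Milnor number mu = 3.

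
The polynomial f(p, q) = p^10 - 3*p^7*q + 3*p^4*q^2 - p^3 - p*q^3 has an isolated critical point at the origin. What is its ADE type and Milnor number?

The Hessian of f at 0 has rank 0. Corank 2; j^3 = -p^3 is a perfect cube, so E-series; the 4-jet and mu = 7 give E_7.

Type E_7, Milnor number mu = 7.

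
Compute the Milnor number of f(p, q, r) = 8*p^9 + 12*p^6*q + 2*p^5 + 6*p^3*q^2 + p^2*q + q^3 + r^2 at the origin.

The Hessian of f at 0 has rank 1. Corank 2; j^3 = q*(p^2 + q^2) splits into three distinct lines over C (the quadratic factor has nonzero discriminant), so D_4.

4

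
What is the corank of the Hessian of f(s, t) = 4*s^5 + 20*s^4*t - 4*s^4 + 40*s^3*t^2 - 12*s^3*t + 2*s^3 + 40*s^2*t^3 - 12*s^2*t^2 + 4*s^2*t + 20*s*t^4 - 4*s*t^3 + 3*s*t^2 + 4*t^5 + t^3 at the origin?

2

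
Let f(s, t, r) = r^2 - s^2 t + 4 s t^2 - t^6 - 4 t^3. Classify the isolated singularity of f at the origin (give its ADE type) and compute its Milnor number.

Type D_{7}, Milnor number mu = 7.

The Hessian of f at 0 is [[0, 0, 0], [0, 0, 0], [0, 0, 2]] with rank 1, so corank 2. A Groebner basis of the Jacobian ideal J(f) in C{s,t,r} is {s^2/6 + t^5 - 2*t^2/3, s^3 - 8*t^3, s*t - 2*t^2, r}; counting standard monomials gives mu = 7. Corank 2; j^3 = -t*(s - 2*t)^2 has shape L^2 M (L != M), so D-series; mu = 7 gives D_7.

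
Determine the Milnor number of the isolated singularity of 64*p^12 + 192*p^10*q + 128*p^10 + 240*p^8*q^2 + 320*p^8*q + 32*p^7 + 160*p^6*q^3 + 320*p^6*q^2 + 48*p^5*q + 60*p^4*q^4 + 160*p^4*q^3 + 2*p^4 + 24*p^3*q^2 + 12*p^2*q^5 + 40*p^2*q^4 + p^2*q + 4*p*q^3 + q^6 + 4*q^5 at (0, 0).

7

The Hessian of f at 0 has rank 0. Corank 2; j^3 = p^2*q has shape L^2 M (L != M), so D-series; mu = 7 gives D_7.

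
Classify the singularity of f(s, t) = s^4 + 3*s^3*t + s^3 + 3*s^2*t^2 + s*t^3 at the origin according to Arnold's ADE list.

E7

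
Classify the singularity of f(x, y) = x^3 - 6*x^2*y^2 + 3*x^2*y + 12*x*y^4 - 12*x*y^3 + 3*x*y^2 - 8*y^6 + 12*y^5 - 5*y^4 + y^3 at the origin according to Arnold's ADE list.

The Hessian of f at 0 is [[0, 0], [0, 0]] with rank 0, so corank 2. A Groebner basis of the Jacobian ideal J(f) in C{x,y} is {x^3 - 3*x^2/4 - 3*x*y/2 - 3*y^2/4, x^2*y + x^2/2 + x*y + y^2/2, -x^2/4 + x*y^2 - x*y/2 - y^2/4, y^3}; counting standard monomials gives mu = 6. Corank 2; j^3 = (x + y)^3 is a perfect cube, so E-series; the 4-jet and mu = 6 give E_6.

E6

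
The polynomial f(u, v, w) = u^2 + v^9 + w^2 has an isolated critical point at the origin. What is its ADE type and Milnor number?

Type A_8, Milnor number mu = 8.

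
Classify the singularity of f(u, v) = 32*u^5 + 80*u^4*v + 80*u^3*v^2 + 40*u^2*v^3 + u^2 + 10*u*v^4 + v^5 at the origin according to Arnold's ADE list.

A_{4}

The Hessian of f at 0 has rank 1. Corank 1: A-series; mu = 4 gives A_4.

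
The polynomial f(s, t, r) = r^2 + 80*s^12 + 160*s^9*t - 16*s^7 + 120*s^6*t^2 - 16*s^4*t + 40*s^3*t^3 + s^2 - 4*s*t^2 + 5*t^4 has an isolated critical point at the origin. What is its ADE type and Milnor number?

Type A_3, Milnor number mu = 3.

The Hessian of f at 0 has rank 2. Corank 1: A-series; mu = 3 gives A_3.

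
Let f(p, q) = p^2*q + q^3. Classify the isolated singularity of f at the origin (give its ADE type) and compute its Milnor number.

Type D_4, Milnor number mu = 4.

The Hessian of f at 0 has rank 0. Corank 2; j^3 = q*(p^2 + q^2) splits into three distinct lines over C (the quadratic factor has nonzero discriminant), so D_4.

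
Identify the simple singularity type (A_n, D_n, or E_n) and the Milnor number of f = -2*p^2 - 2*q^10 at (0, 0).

Type A9, Milnor number mu = 9.

The Hessian of f at 0 has rank 1. Corank 1: A-series; mu = 9 gives A_9.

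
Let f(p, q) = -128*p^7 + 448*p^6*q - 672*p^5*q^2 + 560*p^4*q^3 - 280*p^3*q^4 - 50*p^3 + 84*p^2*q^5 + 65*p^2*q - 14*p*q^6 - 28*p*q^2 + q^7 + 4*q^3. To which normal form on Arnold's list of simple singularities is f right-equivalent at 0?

The Hessian of f at 0 has rank 0. Corank 2; j^3 = -(2*p - q)*(5*p - 2*q)^2 has shape L^2 M (L != M), so D-series; mu = 8 gives D_8.

D8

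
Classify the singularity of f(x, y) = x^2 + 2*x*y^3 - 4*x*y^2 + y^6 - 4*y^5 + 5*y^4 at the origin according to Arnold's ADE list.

A3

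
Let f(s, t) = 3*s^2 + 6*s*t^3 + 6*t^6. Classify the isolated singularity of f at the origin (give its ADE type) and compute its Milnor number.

Type A_{5}, Milnor number mu = 5.

The Hessian of f at 0 has rank 1. Corank 1: A-series; mu = 5 gives A_5.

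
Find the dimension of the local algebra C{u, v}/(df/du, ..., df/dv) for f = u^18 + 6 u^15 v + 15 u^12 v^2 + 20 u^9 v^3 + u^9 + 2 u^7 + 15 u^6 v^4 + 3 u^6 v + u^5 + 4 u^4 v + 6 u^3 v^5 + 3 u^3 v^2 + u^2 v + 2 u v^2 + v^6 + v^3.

7

The Hessian of f at 0 has rank 0. Corank 2; j^3 = v*(u + v)^2 has shape L^2 M (L != M), so D-series; mu = 7 gives D_7.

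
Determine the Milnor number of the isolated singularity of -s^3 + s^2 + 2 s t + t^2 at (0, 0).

The Hessian of f at 0 is [[2, 2], [2, 2]] with rank 1, so corank 1. A Groebner basis of the Jacobian ideal J(f) in C{s,t} is {t^2, s + t}; counting standard monomials gives mu = 2. Corank 1: A-series; mu = 2 gives A_2.

2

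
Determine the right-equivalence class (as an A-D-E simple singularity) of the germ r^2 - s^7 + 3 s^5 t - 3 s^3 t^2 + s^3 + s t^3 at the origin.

E_7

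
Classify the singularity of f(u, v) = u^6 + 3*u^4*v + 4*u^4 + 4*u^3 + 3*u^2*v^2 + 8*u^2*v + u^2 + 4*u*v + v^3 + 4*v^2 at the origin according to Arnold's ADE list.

A2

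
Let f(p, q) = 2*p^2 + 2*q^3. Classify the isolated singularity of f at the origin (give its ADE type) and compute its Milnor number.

Type A_{2}, Milnor number mu = 2.

The Hessian of f at 0 is [[4, 0], [0, 0]] with rank 1, so corank 1. A Groebner basis of the Jacobian ideal J(f) in C{p,q} is {q^2, p}; counting standard monomials gives mu = 2. Corank 1: A-series; mu = 2 gives A_2.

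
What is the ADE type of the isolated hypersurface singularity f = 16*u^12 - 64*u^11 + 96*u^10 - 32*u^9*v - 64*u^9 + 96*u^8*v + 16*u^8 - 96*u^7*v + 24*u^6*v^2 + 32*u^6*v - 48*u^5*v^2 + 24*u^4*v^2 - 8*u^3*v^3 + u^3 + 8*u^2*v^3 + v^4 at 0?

E_6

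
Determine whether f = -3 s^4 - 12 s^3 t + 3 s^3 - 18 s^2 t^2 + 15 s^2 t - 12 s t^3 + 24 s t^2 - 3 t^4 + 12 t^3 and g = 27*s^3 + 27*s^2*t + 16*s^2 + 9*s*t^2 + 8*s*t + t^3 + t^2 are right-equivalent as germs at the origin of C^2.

No.

The Hessian of f at 0 has rank 0. Corank 2; j^3 = 3*(s + t)*(s + 2*t)^2 has shape L^2 M (L != M), so D-series; mu = 5 gives D_5. The Hessian of g at 0 has rank 1. Corank 1: A-series; mu = 2 gives A_2. f is D_5 but g is A_2, hence not right-equivalent.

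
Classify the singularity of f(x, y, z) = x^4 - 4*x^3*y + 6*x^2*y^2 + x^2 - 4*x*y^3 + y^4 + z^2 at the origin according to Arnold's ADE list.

The Hessian of f at 0 is [[2, 0, 0], [0, 0, 0], [0, 0, 2]] with rank 2, so corank 1. A Groebner basis of the Jacobian ideal J(f) in C{x,y,z} is {y^3, x, z}; counting standard monomials gives mu = 3. Corank 1: A-series; mu = 3 gives A_3.

A_{3}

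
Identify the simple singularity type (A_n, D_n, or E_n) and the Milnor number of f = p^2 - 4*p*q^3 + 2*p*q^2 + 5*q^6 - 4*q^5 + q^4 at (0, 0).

Type A_5, Milnor number mu = 5.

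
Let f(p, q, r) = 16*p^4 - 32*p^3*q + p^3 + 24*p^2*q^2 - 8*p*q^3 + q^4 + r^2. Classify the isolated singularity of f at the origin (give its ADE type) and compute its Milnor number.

The Hessian of f at 0 is [[0, 0, 0], [0, 0, 0], [0, 0, 2]] with rank 1, so corank 2. A Groebner basis of the Jacobian ideal J(f) in C{p,q,r} is {q^4, p*q^2 - q^3/6, p^2, r}; counting standard monomials gives mu = 6. Corank 2; j^3 = p^3 is a perfect cube, so E-series; the 4-jet and mu = 6 give E_6.

Type E6, Milnor number mu = 6.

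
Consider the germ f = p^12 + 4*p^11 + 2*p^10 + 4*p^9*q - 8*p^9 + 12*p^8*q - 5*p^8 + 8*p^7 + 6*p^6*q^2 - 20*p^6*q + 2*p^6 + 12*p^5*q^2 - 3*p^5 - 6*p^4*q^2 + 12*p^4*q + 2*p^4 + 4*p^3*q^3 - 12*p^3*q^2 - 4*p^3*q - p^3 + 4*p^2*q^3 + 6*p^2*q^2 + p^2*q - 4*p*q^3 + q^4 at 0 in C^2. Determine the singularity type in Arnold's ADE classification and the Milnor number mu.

The Hessian of f at 0 has rank 0. Corank 2; j^3 = -p^2*(p - q) has shape L^2 M (L != M), so D-series; mu = 5 gives D_5.

Type D5, Milnor number mu = 5.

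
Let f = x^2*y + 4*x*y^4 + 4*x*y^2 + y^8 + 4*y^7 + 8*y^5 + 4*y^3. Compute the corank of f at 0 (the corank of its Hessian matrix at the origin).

Hessian at 0 has rank 0.

2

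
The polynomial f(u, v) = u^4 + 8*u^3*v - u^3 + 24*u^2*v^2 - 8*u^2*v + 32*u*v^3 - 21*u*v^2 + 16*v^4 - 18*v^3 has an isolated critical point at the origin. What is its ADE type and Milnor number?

Type D_5, Milnor number mu = 5.

The Hessian of f at 0 is [[0, 0], [0, 0]] with rank 0, so corank 2. A Groebner basis of the Jacobian ideal J(f) in C{u,v} is {u*v^2 - 3*u*v/4 - 9*v^2/4, u*v/4 + v^3 + 3*v^2/4, u^2 + 5*u*v + 6*v^2}; counting standard monomials gives mu = 5. Corank 2; j^3 = -(u + 2*v)*(u + 3*v)^2 has shape L^2 M (L != M), so D-series; mu = 5 gives D_5.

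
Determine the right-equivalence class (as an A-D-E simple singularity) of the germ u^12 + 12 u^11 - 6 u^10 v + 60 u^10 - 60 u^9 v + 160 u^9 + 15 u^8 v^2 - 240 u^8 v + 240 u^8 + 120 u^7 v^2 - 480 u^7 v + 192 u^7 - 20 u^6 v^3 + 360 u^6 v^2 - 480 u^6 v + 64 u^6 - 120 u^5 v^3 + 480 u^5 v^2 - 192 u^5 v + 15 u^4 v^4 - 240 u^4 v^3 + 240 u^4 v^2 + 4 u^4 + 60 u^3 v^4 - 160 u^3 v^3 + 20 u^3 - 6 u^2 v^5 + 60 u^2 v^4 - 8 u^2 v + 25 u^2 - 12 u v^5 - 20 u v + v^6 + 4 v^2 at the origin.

The Hessian of f at 0 is [[50, -20], [-20, 8]] with rank 1, so corank 1. A Groebner basis of the Jacobian ideal J(f) in C{u,v} is {u*v^2 + 75*u*v/4 + 625*u/16 - 5*v^2 - 125*v/8, 625*u*v/8 + 3125*u/16 + v^3 - 75*v^2/4 - 625*v/8, u^2 + 5*u/2 - v}; counting standard monomials gives mu = 5. Corank 1: A-series; mu = 5 gives A_5.

A_5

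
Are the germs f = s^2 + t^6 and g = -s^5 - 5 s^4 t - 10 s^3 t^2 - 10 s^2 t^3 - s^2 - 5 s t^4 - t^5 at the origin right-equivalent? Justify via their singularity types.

No.

The Hessian of f at 0 is [[2, 0], [0, 0]] with rank 1, so corank 1. A Groebner basis of the Jacobian ideal J(f) in C{s,t} is {t^5, s}; counting standard monomials gives mu = 5. Corank 1: A-series; mu = 5 gives A_5. The Hessian of g at 0 is [[-2, 0], [0, 0]] with rank 1, so corank 1. A Groebner basis of the Jacobian ideal J(g) in C{s,t} is {t^4, s}; counting standard monomials gives mu = 4. Corank 1: A-series; mu = 4 gives A_4. f is A_5 but g is A_4, hence not right-equivalent.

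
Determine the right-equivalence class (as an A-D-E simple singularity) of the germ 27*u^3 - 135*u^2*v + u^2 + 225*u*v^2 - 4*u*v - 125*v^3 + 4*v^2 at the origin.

The Hessian of f at 0 is [[2, -4], [-4, 8]] with rank 1, so corank 1. A Groebner basis of the Jacobian ideal J(f) in C{u,v} is {v^2, u - 2*v}; counting standard monomials gives mu = 2. Corank 1: A-series; mu = 2 gives A_2.

A_{2}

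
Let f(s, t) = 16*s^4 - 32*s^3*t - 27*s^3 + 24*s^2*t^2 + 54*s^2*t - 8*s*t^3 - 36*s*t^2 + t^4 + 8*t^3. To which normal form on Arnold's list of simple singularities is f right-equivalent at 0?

E_{6}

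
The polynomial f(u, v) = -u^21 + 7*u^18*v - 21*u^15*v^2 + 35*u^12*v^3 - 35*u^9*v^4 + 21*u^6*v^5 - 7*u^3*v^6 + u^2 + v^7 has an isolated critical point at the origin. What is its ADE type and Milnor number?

Type A_6, Milnor number mu = 6.

The Hessian of f at 0 has rank 1. Corank 1: A-series; mu = 6 gives A_6.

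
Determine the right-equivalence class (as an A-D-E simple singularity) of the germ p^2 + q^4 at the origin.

A3

The Hessian of f at 0 has rank 1. Corank 1: A-series; mu = 3 gives A_3.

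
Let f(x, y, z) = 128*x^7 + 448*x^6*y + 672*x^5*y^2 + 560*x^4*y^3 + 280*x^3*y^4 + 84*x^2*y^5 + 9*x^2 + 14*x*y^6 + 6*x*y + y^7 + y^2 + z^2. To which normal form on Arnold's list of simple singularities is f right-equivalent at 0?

A_6

The Hessian of f at 0 has rank 2. Corank 1: A-series; mu = 6 gives A_6.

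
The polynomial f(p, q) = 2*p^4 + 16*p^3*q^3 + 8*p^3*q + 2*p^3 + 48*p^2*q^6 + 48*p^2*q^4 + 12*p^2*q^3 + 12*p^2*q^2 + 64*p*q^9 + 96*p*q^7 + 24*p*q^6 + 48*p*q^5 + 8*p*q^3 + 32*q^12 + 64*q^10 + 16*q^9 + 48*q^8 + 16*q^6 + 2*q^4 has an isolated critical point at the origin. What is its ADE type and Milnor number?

Type E_6, Milnor number mu = 6.

The Hessian of f at 0 has rank 0. Corank 2; j^3 = 2*p^3 is a perfect cube, so E-series; the 4-jet and mu = 6 give E_6.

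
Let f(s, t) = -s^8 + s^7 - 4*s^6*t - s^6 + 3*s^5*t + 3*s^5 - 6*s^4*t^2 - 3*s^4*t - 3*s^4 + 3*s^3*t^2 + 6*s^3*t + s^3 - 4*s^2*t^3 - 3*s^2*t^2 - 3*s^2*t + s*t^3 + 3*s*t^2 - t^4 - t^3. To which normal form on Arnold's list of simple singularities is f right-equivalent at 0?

E_7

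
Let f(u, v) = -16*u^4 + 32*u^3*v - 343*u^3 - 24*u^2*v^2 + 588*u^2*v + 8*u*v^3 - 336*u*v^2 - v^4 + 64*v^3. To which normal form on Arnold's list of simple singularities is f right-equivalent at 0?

E_6

The Hessian of f at 0 is [[0, 0], [0, 0]] with rank 0, so corank 2. A Groebner basis of the Jacobian ideal J(f) in C{u,v} is {v^4, u*v^2 - 23*v^3/42, u^2 - 8*u*v/7 + 16*v^2/49}; counting standard monomials gives mu = 6. Corank 2; j^3 = -(7*u - 4*v)^3 is a perfect cube, so E-series; the 4-jet and mu = 6 give E_6.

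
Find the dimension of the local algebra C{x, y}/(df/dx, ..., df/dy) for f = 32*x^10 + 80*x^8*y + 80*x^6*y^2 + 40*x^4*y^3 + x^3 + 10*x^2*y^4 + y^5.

8

The Hessian of f at 0 has rank 0. Corank 2; j^3 = x^3 is a perfect cube, so E-series; the 5-jet and mu = 8 give E_8.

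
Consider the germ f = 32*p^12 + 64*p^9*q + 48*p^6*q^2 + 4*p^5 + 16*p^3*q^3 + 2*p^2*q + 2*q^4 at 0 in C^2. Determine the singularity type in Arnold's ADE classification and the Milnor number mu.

The Hessian of f at 0 is [[0, 0], [0, 0]] with rank 0, so corank 2. A Groebner basis of the Jacobian ideal J(f) in C{p,q} is {p^3, p^2/4 + q^3, p*q}; counting standard monomials gives mu = 5. Corank 2; j^3 = 2*p^2*q has shape L^2 M (L != M), so D-series; mu = 5 gives D_5.

Type D_5, Milnor number mu = 5.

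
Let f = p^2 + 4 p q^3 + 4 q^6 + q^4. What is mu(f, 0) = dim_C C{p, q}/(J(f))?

3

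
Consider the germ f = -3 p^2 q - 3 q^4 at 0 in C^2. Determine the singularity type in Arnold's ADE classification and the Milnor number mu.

The Hessian of f at 0 has rank 0. Corank 2; j^3 = -3*p^2*q has shape L^2 M (L != M), so D-series; mu = 5 gives D_5.

Type D5, Milnor number mu = 5.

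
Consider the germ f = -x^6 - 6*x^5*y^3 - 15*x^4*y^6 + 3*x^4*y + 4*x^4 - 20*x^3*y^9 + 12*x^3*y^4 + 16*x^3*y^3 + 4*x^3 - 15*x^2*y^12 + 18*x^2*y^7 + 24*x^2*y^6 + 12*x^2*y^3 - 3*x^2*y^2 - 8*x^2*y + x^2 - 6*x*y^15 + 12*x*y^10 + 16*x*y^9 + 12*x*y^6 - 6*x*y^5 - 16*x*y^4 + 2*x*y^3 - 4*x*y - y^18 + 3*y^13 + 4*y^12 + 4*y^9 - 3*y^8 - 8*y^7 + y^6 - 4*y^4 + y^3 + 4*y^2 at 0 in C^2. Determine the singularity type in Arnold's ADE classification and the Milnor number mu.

The Hessian of f at 0 has rank 1. Corank 1: A-series; mu = 2 gives A_2.

Type A_{2}, Milnor number mu = 2.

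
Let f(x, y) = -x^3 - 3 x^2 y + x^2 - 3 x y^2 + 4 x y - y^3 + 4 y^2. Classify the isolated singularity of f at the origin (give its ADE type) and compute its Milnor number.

The Hessian of f at 0 is [[2, 4], [4, 8]] with rank 1, so corank 1. A Groebner basis of the Jacobian ideal J(f) in C{x,y} is {y^2, x + 2*y}; counting standard monomials gives mu = 2. Corank 1: A-series; mu = 2 gives A_2.

Type A2, Milnor number mu = 2.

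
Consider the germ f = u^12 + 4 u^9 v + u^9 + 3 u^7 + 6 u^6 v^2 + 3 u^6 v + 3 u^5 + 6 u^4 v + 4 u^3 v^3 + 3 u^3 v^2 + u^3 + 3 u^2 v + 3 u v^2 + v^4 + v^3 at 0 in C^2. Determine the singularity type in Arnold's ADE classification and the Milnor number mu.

Type E6, Milnor number mu = 6.

The Hessian of f at 0 is [[0, 0], [0, 0]] with rank 0, so corank 2. A Groebner basis of the Jacobian ideal J(f) in C{u,v} is {v^3, u^2 + 2*u*v + v^2}; counting standard monomials gives mu = 6. Corank 2; j^3 = (u + v)^3 is a perfect cube, so E-series; the 4-jet and mu = 6 give E_6.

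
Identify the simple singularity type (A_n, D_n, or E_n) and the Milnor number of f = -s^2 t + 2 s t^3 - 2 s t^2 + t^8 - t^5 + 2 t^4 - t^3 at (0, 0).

The Hessian of f at 0 is [[0, 0], [0, 0]] with rank 0, so corank 2. A Groebner basis of the Jacobian ideal J(f) in C{s,t} is {s^4 - 6*s^3 - 14*s^2*t + s^2/2 - 23*s*t^2/2 - 5*s*t/2 - 3*t^2, s^3*t + 3*s^3 + 6*s^2*t - s^2/8 + 33*s*t^2/8 + 7*s*t/8 + t^2, -s^3 + s^2*t^2 - s^2*t, -s*t + t^3 - t^2}; counting standard monomials gives mu = 9. Corank 2; j^3 = -t*(s + t)^2 has shape L^2 M (L != M), so D-series; mu = 9 gives D_9.

Type D_9, Milnor number mu = 9.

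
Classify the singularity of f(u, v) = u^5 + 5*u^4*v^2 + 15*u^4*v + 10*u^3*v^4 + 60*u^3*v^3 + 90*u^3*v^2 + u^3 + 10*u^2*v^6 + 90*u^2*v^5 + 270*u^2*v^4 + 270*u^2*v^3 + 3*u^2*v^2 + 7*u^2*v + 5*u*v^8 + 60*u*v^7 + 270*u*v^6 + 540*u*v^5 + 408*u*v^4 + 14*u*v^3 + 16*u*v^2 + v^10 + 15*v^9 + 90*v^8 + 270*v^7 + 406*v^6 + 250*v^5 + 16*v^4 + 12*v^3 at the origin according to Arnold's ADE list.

The Hessian of f at 0 has rank 0. Corank 2; j^3 = (u + 2*v)^2*(u + 3*v) has shape L^2 M (L != M), so D-series; mu = 6 gives D_6.

D6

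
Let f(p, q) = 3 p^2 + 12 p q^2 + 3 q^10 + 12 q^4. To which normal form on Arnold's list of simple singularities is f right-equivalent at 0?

The Hessian of f at 0 has rank 1. Corank 1: A-series; mu = 9 gives A_9.

A_{9}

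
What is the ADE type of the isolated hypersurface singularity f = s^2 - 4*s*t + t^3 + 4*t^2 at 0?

A_{2}

The Hessian of f at 0 has rank 1. Corank 1: A-series; mu = 2 gives A_2.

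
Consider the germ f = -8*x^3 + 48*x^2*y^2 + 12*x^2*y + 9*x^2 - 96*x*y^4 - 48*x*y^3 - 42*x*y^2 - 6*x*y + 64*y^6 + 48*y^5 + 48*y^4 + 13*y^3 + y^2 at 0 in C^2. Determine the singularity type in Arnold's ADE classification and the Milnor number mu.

Type A_2, Milnor number mu = 2.

The Hessian of f at 0 has rank 1. Corank 1: A-series; mu = 2 gives A_2.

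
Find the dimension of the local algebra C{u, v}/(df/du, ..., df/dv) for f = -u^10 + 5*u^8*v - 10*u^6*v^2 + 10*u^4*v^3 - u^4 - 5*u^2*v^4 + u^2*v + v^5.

6

The Hessian of f at 0 is [[0, 0], [0, 0]] with rank 0, so corank 2. A Groebner basis of the Jacobian ideal J(f) in C{u,v} is {u^2/5 + v^4, u^3, u*v}; counting standard monomials gives mu = 6. Corank 2; j^3 = u^2*v has shape L^2 M (L != M), so D-series; mu = 6 gives D_6.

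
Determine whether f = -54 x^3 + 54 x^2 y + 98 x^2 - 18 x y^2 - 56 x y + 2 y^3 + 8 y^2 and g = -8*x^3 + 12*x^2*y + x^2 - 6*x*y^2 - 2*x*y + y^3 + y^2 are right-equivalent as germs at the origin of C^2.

Yes.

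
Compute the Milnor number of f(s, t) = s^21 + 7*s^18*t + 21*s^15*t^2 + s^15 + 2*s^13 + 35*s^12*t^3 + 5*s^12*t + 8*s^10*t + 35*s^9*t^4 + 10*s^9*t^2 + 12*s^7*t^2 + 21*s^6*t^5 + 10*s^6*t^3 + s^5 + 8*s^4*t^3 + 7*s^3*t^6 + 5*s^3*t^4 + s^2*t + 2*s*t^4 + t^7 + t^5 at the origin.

6

The Hessian of f at 0 has rank 0. Corank 2; j^3 = s^2*t has shape L^2 M (L != M), so D-series; mu = 6 gives D_6.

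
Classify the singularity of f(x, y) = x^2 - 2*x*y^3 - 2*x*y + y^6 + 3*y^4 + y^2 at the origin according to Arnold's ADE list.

A_3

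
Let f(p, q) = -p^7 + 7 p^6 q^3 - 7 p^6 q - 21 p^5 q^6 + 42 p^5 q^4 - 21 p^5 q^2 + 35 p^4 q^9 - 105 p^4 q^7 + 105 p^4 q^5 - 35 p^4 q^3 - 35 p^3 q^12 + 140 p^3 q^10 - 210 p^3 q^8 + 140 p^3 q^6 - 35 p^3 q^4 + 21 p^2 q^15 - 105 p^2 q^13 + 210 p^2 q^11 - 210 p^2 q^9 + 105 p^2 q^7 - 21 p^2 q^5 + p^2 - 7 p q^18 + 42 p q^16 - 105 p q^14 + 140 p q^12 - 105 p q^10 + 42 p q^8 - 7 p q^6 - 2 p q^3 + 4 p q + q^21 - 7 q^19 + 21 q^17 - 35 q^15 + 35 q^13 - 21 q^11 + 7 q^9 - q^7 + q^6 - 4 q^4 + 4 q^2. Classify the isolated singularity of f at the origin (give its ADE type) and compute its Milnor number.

Type A_6, Milnor number mu = 6.

The Hessian of f at 0 is [[2, 4], [4, 8]] with rank 1, so corank 1. A Groebner basis of the Jacobian ideal J(f) in C{p,q} is {-p + q^3 - 2*q, p^2 + 4*p*q + 4*q^2}; counting standard monomials gives mu = 6. Corank 1: A-series; mu = 6 gives A_6.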